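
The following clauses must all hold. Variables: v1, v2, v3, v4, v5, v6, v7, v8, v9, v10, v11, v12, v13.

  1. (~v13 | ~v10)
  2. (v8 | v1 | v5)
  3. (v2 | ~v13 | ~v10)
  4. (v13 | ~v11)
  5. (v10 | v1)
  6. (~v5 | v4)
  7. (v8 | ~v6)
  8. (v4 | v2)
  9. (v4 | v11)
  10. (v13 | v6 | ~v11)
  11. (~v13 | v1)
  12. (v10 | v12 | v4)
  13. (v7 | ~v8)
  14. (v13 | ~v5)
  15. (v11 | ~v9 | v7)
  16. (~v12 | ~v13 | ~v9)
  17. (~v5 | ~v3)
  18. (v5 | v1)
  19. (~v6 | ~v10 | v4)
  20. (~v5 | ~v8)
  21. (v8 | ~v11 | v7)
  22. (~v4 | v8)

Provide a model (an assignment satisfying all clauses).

v1=T, v2=F, v3=T, v4=T, v5=F, v6=F, v7=T, v8=T, v9=F, v10=F, v11=F, v12=T, v13=F

v1 occurs only positively in the remaining clauses — set v1 = True.
Pure literal: v7 appears only positively; assign v7 = True.
Branch on v2: take v2 = False.
  then v4 is forced to True.
  then v8 is forced to True.
  then v5 is forced to False.
Branch on v6: take v6 = False.
Set v9 = False and propagate.
For the remaining variables, v3 = True, v10 = False, v11 = False, v12 = True, v13 = False works.
Every clause has at least one true literal under this assignment.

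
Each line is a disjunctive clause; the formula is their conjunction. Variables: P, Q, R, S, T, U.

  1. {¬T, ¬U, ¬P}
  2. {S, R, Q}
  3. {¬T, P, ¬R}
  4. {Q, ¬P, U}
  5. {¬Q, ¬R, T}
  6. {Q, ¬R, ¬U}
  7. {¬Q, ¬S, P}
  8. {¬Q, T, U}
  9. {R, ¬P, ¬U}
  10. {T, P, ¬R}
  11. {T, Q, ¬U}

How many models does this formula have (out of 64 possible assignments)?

10

Split on Q, then P.
  Q=T, P=T: remaining (R,S,T,U) ∈ {(F,F,T,F); (F,T,T,F); (T,F,T,F); (T,T,T,F)} — 4.
  Q=T, P=F: remaining (R,S,T,U) ∈ {(F,F,F,T); (F,F,T,F); (F,F,T,T)} — 3.
  Q=F, P=T: a clause becomes empty — 0.
  Q=F, P=F: remaining (R,S,T,U) ∈ {(F,T,F,F); (F,T,T,F); (F,T,T,T)} — 3.
Total: 4 + 3 + 0 + 3 = 10.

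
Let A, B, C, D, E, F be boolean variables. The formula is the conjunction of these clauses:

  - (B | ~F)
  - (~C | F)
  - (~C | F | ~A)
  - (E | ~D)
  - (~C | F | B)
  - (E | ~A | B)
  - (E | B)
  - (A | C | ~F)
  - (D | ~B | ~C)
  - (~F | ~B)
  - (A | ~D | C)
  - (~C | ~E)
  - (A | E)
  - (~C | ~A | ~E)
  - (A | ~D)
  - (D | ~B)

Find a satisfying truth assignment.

A=True, B=False, C=False, D=True, E=True, F=False

Check each clause:
  1. (B | ~F) — ~F is true.
  2. (~C | F) — ~C is true.
  3. (F | ~A | ~C) — ~C is true.
  4. (~D | E) — E is true.
  5. (B | F | ~C) — ~C is true.
  6. (~A | E | B) — E is true.
  7. (B | E) — E is true.
  8. (~F | C | A) — A is true.
  9. (D | ~B | ~C) — D is true.
  10. (~F | ~B) — ~F is true.
  11. (A | C | ~D) — A is true.
  12. (~E | ~C) — ~C is true.
  13. (A | E) — A is true.
  14. (~C | ~E | ~A) — ~C is true.
  15. (A | ~D) — A is true.
  16. (D | ~B) — D is true.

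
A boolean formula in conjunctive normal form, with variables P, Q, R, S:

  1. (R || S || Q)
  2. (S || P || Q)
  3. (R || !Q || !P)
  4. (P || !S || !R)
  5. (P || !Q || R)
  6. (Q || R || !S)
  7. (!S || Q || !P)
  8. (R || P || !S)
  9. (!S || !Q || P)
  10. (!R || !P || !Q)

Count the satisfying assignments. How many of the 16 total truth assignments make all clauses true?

2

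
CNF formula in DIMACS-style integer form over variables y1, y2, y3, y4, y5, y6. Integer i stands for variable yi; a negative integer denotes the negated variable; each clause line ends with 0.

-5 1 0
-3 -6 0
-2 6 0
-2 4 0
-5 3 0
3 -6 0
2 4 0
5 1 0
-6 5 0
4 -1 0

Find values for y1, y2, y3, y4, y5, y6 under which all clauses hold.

y4 occurs only positively in the remaining clauses — set y4 = True.
Try y1 = True.
Set y2 = False and propagate.
For the remaining variables, y3 = True, y5 = False, y6 = False works.

y1=True, y2=False, y3=True, y4=True, y5=False, y6=False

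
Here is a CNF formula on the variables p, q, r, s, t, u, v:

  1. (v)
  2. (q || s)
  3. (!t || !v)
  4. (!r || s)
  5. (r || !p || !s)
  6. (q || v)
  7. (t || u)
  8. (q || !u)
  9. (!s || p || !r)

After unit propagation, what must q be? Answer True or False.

True

(v) stands alone — v = True.
In (!v || !t), !v is now false; !t must hold, so t = False.
In (t || u), t is now false; u must hold, so u = True.
(!u || q) with u = True leaves only q, so q = True.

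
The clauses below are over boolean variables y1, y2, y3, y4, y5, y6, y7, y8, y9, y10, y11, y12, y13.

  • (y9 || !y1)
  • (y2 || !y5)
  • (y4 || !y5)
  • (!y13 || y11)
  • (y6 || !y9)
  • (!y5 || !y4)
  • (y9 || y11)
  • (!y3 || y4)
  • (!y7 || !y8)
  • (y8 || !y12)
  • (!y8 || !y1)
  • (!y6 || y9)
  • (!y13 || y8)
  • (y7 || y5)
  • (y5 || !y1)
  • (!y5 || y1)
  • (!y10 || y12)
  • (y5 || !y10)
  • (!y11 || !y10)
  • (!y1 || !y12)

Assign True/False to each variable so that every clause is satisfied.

Pure literal: y10 appears only negated; assign y10 = False.
y13 occurs only negated in the remaining clauses — set y13 = False.
Try y1 = False.
  then y5 is forced to False.
  then y7 is forced to True.
  then y8 is forced to False.
  then y12 is forced to False.
The remaining clauses are satisfied by y2 = False, y3 = True, y4 = True, y6 = True, y9 = True, y11 = True.

y1=False, y2=False, y3=True, y4=True, y5=False, y6=True, y7=True, y8=False, y9=True, y10=False, y11=True, y12=False, y13=False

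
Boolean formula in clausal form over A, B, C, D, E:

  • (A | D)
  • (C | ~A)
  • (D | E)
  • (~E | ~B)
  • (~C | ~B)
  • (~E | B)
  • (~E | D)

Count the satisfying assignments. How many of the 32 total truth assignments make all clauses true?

The models are:
  A=F B=F C=F D=T E=F
  A=F B=F C=T D=T E=F
  A=F B=T C=F D=T E=F
  A=T B=F C=T D=T E=F
That's 4 in total.

4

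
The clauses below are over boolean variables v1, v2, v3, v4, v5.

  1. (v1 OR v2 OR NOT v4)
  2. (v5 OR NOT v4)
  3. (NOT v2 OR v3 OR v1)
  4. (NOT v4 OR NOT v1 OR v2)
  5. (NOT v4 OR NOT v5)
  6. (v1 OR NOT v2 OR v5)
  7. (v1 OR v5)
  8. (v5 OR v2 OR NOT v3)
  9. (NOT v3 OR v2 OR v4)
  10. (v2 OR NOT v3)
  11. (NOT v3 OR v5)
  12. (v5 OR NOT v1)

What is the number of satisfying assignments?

Satisfying assignments:
  v1=0 v2=0 v3=0 v4=0 v5=1
  v1=0 v2=1 v3=1 v4=0 v5=1
  v1=1 v2=0 v3=0 v4=0 v5=1
  v1=1 v2=1 v3=0 v4=0 v5=1
  v1=1 v2=1 v3=1 v4=0 v5=1
Count: 5.

5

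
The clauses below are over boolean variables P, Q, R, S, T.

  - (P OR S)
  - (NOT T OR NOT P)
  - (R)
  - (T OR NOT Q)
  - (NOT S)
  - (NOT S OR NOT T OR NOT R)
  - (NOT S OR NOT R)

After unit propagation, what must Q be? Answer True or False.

False

(R) is a unit clause: R = True.
Unit clause (NOT S) sets S = False.
From (P OR S) and S = False: P = True.
In (NOT P OR NOT T), NOT P is now false; NOT T must hold, so T = False.
(T OR NOT Q) with T = False leaves only NOT Q, so Q = False.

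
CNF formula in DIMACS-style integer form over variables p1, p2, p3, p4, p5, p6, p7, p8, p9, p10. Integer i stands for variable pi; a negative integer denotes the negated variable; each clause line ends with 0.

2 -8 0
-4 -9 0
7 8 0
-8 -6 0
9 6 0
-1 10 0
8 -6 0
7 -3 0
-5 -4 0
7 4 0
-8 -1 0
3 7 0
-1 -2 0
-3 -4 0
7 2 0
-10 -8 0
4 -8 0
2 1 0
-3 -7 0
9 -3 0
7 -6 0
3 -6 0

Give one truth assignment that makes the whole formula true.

p1=False, p2=True, p3=False, p4=False, p5=True, p6=False, p7=True, p8=False, p9=True, p10=False

Branch on p1: take p1 = False.
  then p2 is forced to True.
The remaining clauses are satisfied by p3 = False, p4 = False, p5 = True, p6 = False, p7 = True, p8 = False, p9 = True, p10 = False.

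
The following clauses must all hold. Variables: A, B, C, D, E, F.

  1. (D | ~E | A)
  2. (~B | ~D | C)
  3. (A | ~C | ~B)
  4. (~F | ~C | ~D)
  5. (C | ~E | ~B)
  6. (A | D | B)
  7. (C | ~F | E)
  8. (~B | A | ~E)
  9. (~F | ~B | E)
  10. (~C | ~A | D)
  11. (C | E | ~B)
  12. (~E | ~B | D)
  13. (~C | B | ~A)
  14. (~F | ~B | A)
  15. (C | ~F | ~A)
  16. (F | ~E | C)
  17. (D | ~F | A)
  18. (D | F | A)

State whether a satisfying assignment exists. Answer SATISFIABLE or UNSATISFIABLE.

Set A = True and propagate.
Try B = False.
  then C is forced to False.
  then F is forced to False.
  then E is forced to False.
D is now unconstrained; take D = False.
So A=True  B=False  C=False  D=False  E=False  F=False is a satisfying assignment.

SATISFIABLE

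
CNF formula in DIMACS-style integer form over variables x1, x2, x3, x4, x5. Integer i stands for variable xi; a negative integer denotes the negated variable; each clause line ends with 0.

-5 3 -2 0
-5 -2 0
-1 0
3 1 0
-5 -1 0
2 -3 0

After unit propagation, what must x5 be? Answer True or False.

False

(!x1) stands alone — x1 = False.
In (x1 || x3), x1 is now false; x3 must hold, so x3 = True.
In (x2 || !x3), !x3 is now false; x2 must hold, so x2 = True.
From (!x5 || !x2) and x2 = True: x5 = False.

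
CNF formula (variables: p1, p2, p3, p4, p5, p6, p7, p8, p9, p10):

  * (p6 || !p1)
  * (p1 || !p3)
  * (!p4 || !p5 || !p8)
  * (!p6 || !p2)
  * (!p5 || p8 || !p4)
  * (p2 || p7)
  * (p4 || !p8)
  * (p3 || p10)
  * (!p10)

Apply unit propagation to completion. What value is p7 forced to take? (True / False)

True

(!p10) is a unit clause: p10 = False.
From (p10 || p3) and p10 = False: p3 = True.
From (!p3 || p1) and p3 = True: p1 = True.
In (!p1 || p6), !p1 is now false; p6 must hold, so p6 = True.
(!p2 || !p6) with p6 = True leaves only !p2, so p2 = False.
From (p2 || p7) and p2 = False: p7 = True.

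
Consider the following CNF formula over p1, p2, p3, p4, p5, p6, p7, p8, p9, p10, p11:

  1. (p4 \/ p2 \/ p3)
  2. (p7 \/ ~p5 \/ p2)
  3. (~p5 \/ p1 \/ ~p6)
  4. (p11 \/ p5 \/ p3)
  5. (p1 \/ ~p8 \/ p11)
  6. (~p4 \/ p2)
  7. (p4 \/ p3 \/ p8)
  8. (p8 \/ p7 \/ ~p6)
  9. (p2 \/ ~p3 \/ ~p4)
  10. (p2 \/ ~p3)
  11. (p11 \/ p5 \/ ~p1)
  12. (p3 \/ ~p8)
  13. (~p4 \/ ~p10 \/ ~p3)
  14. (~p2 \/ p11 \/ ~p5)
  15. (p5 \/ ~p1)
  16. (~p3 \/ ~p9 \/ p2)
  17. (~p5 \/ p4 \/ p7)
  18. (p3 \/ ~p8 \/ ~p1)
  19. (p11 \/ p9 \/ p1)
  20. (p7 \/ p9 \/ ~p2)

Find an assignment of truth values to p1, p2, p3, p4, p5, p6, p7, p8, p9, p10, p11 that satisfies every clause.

Pure literal: p7 appears only positively; assign p7 = True.
Pure literal: p10 appears only negated; assign p10 = False.
Try p1 = True.
  then p5 is forced to True.
Try p2 = True.
  then p11 is forced to True.
For the remaining variables, p3 = True, p4 = True, p6 = True, p8 = False, p9 = False works.

p1 = True, p2 = True, p3 = True, p4 = True, p5 = True, p6 = True, p7 = True, p8 = False, p9 = False, p10 = False, p11 = True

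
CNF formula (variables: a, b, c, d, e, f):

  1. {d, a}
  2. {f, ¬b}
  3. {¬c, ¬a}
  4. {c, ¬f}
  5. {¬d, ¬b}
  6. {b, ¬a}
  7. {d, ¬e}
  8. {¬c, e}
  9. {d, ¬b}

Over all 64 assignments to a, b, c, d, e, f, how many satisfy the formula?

4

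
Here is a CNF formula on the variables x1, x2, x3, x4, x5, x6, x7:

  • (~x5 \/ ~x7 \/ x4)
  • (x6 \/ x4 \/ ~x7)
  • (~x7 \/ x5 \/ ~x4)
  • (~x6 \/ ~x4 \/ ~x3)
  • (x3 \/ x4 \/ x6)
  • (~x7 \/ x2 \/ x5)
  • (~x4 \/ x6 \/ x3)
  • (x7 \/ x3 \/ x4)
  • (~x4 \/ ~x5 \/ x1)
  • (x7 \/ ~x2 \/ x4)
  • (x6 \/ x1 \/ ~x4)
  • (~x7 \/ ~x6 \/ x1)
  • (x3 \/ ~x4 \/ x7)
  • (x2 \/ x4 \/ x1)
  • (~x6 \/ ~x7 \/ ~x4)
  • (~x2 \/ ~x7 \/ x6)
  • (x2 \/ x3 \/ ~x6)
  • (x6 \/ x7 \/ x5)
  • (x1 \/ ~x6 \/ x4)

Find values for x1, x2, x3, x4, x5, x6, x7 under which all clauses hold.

x1=True  x2=True  x3=False  x4=False  x5=False  x6=True  x7=True

x1 occurs only positively in the remaining clauses — set x1 = True.
Set x2 = True and propagate.
The remaining clauses are satisfied by x3 = False, x4 = False, x5 = False, x6 = True, x7 = True.
Check each clause:
  1. (~x7 \/ x4 \/ ~x5) — ~x5 is true.
  2. (~x7 \/ x6 \/ x4) — x6 is true.
  3. (~x7 \/ x5 \/ ~x4) — ~x4 is true.
  4. (~x6 \/ ~x4 \/ ~x3) — ~x4 is true.
  5. (x6 \/ x4 \/ x3) — x6 is true.
  6. (~x7 \/ x2 \/ x5) — x2 is true.
  7. (x3 \/ x6 \/ ~x4) — ~x4 is true.
  8. (x4 \/ x7 \/ x3) — x7 is true.
  9. (~x5 \/ x1 \/ ~x4) — x1 is true.
  10. (x7 \/ x4 \/ ~x2) — x7 is true.
  11. (~x4 \/ x6 \/ x1) — x1 is true.
  12. (~x7 \/ ~x6 \/ x1) — x1 is true.
  13. (x3 \/ x7 \/ ~x4) — ~x4 is true.
  14. (x2 \/ x1 \/ x4) — x1 is true.
  15. (~x7 \/ ~x6 \/ ~x4) — ~x4 is true.
  16. (~x2 \/ x6 \/ ~x7) — x6 is true.
  17. (x2 \/ x3 \/ ~x6) — x2 is true.
  18. (x7 \/ x6 \/ x5) — x6 is true.
  19. (x4 \/ x1 \/ ~x6) — x1 is true.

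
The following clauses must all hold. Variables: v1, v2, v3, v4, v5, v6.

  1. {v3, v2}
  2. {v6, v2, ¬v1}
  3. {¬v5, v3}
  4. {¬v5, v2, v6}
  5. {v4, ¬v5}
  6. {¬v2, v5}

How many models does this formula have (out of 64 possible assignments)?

Split on v2, then v5.
  v2=1, v5=1: remaining (v1,v3,v4,v6) ∈ {(0,1,1,0); (0,1,1,1); (1,1,1,0); (1,1,1,1)} — 4.
  v2=1, v5=0: a clause becomes empty — 0.
  v2=0, v5=1: remaining (v1,v3,v4,v6) ∈ {(0,1,1,1); (1,1,1,1)} — 2.
  v2=0, v5=0: v4 free; 3 ways for (v1,v3,v6) × 2^1 = 6.
Total: 4 + 0 + 2 + 6 = 12.

12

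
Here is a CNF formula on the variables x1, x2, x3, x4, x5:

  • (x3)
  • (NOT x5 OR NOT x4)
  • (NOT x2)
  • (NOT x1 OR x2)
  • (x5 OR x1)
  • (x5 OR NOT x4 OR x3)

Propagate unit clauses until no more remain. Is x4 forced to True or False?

False

(x3) is a unit clause: x3 = True.
(NOT x2) is a unit clause: x2 = False.
In (NOT x1 OR x2), x2 is now false; NOT x1 must hold, so x1 = False.
From (x1 OR x5) and x1 = False: x5 = True.
In (NOT x4 OR NOT x5), NOT x5 is now false; NOT x4 must hold, so x4 = False.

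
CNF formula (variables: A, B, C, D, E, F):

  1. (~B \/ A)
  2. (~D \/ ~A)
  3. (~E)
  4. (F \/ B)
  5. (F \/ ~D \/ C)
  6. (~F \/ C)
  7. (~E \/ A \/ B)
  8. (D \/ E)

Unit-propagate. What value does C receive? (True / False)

True

(~E) is a unit clause: E = False.
From (E \/ D) and E = False: D = True.
(~A \/ ~D) with D = True leaves only ~A, so A = False.
From (~B \/ A) and A = False: B = False.
From (F \/ B) and B = False: F = True.
(C \/ ~F) with F = True leaves only C, so C = True.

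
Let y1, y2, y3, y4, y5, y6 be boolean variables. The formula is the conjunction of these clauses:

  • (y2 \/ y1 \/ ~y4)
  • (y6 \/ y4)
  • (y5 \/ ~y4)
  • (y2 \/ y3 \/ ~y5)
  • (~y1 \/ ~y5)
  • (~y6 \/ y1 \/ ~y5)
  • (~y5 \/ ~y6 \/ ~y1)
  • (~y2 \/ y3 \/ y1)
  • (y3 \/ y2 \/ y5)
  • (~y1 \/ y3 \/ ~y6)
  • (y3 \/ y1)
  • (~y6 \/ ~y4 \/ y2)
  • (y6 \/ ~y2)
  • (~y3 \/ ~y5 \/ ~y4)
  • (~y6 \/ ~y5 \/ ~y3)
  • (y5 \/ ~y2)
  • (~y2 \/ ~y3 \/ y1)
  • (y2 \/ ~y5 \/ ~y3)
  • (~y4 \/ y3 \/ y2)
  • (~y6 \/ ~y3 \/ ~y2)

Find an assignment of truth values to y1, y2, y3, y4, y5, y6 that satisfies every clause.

y1 = 0, y2 = 0, y3 = 1, y4 = 0, y5 = 0, y6 = 1

Check each clause:
  1. (~y4 \/ y2 \/ y1) — ~y4 is true.
  2. (y6 \/ y4) — y6 is true.
  3. (~y4 \/ y5) — ~y4 is true.
  4. (~y5 \/ y3 \/ y2) — y3 is true.
  5. (~y5 \/ ~y1) — ~y5 is true.
  6. (~y6 \/ y1 \/ ~y5) — ~y5 is true.
  7. (~y6 \/ ~y1 \/ ~y5) — ~y5 is true.
  8. (y1 \/ ~y2 \/ y3) — y3 is true.
  9. (y3 \/ y5 \/ y2) — y3 is true.
  10. (~y1 \/ ~y6 \/ y3) — y3 is true.
  11. (y3 \/ y1) — y3 is true.
  12. (~y4 \/ ~y6 \/ y2) — ~y4 is true.
  13. (~y2 \/ y6) — y6 is true.
  14. (~y3 \/ ~y5 \/ ~y4) — ~y5 is true.
  15. (~y5 \/ ~y3 \/ ~y6) — ~y5 is true.
  16. (~y2 \/ y5) — ~y2 is true.
  17. (~y2 \/ y1 \/ ~y3) — ~y2 is true.
  18. (~y5 \/ y2 \/ ~y3) — ~y5 is true.
  19. (~y4 \/ y2 \/ y3) — y3 is true.
  20. (~y3 \/ ~y6 \/ ~y2) — ~y2 is true.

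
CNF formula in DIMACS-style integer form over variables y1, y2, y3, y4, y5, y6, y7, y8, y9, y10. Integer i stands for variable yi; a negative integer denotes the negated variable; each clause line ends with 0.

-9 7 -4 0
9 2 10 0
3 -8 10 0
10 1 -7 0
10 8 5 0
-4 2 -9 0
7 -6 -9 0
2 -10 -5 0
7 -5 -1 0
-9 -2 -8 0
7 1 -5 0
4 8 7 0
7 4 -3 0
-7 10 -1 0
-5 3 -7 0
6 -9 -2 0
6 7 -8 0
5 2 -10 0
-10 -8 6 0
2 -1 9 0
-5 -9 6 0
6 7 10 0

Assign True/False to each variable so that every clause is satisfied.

y1=True  y2=True  y3=True  y4=True  y5=False  y6=True  y7=True  y8=False  y9=True  y10=True

Branch on y1: take y1 = True.
Branch on y2: take y2 = True.
For the remaining variables, y3 = True, y4 = True, y5 = False, y6 = True, y7 = True, y8 = False, y9 = True, y10 = True works.
Every clause has at least one true literal under this assignment.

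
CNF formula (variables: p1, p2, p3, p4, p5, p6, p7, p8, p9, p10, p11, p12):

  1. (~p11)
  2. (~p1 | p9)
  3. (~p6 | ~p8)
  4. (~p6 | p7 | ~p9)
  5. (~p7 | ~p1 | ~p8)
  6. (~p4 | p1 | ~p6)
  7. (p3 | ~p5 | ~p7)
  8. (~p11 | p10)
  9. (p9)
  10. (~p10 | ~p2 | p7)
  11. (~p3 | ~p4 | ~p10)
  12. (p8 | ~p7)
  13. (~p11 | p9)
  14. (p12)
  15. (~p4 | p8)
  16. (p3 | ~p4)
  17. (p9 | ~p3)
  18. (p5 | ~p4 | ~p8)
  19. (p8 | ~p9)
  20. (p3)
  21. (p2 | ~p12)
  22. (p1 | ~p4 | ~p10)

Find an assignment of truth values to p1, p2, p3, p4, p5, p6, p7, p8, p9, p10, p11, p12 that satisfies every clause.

p1=True, p2=True, p3=True, p4=False, p5=True, p6=False, p7=False, p8=True, p9=True, p10=False, p11=False, p12=True

Check each clause:
  1. (~p11) — ~p11 is true.
  2. (~p1 | p9) — p9 is true.
  3. (~p6 | ~p8) — ~p6 is true.
  4. (~p9 | p7 | ~p6) — ~p6 is true.
  5. (~p8 | ~p1 | ~p7) — ~p7 is true.
  6. (p1 | ~p4 | ~p6) — p1 is true.
  7. (~p7 | ~p5 | p3) — ~p7 is true.
  8. (p10 | ~p11) — ~p11 is true.
  9. (p9) — p9 is true.
  10. (p7 | ~p2 | ~p10) — ~p10 is true.
  11. (~p4 | ~p10 | ~p3) — ~p4 is true.
  12. (~p7 | p8) — p8 is true.
  13. (~p11 | p9) — p9 is true.
  14. (p12) — p12 is true.
  15. (~p4 | p8) — p8 is true.
  16. (~p4 | p3) — p3 is true.
  17. (p9 | ~p3) — p9 is true.
  18. (~p8 | ~p4 | p5) — ~p4 is true.
  19. (~p9 | p8) — p8 is true.
  20. (p3) — p3 is true.
  21. (p2 | ~p12) — p2 is true.
  22. (~p4 | p1 | ~p10) — p1 is true.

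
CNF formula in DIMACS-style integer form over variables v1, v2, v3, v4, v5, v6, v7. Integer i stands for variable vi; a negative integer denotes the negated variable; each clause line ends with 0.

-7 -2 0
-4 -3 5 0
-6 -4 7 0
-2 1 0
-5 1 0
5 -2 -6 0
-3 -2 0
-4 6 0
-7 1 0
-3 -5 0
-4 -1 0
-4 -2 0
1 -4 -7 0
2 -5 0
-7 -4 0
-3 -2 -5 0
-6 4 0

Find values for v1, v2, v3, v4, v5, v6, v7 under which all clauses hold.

v3 occurs only negated in the remaining clauses — set v3 = False.
Try v1 = True.
  then v4 is forced to False.
  then v6 is forced to False.
Set v2 = True and propagate.
  then v7 is forced to False.
v5 is now unconstrained; take v5 = False.
Check each clause:
  1. (¬v7 ∨ ¬v2) — ¬v7 is true.
  2. (¬v3 ∨ ¬v4 ∨ v5) — ¬v3 is true.
  3. (¬v6 ∨ ¬v4 ∨ v7) — ¬v6 is true.
  4. (¬v2 ∨ v1) — v1 is true.
  5. (¬v5 ∨ v1) — v1 is true.
  6. (¬v6 ∨ v5 ∨ ¬v2) — ¬v6 is true.
  7. (¬v2 ∨ ¬v3) — ¬v3 is true.
  8. (¬v4 ∨ v6) — ¬v4 is true.
  9. (¬v7 ∨ v1) — v1 is true.
  10. (¬v5 ∨ ¬v3) — ¬v5 is true.
  11. (¬v1 ∨ ¬v4) — ¬v4 is true.
  12. (¬v2 ∨ ¬v4) — ¬v4 is true.
  13. (¬v4 ∨ v1 ∨ ¬v7) — v1 is true.
  14. (¬v5 ∨ v2) — v2 is true.
  15. (¬v7 ∨ ¬v4) — ¬v7 is true.
  16. (¬v3 ∨ ¬v2 ∨ ¬v5) — ¬v5 is true.
  17. (v4 ∨ ¬v6) — ¬v6 is true.

v1=1  v2=1  v3=0  v4=0  v5=0  v6=0  v7=0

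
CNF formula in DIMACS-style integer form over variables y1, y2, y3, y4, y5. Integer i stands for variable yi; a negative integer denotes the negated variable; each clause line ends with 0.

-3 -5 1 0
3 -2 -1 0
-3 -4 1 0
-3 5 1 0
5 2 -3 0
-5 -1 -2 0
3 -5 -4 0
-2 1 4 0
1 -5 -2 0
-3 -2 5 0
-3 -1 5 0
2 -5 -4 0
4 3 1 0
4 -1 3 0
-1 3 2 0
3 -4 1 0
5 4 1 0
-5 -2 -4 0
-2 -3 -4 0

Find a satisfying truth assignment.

y1=True, y2=False, y3=True, y4=False, y5=True

Try y1 = True.
Branch on y2: take y2 = False.
  then y3 is forced to True.
  then y5 is forced to True.
  then y4 is forced to False.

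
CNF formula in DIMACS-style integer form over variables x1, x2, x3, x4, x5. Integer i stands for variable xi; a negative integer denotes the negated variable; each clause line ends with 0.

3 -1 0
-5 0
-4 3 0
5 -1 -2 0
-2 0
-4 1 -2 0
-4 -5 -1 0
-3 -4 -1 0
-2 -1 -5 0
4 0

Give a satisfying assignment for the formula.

x1 = 0, x2 = 0, x3 = 1, x4 = 1, x5 = 0

Unit propagation: (!x5) forces x5 = False.
Unit propagation: (!x2) forces x2 = False.
(x4) is a unit clause, so x4 = True.
(x3) is a unit clause, so x3 = True.
Unit propagation: (!x1) forces x1 = False.
Check each clause:
  1. (!x1 || x3) — x3 is true.
  2. (!x5) — !x5 is true.
  3. (x3 || !x4) — x3 is true.
  4. (!x1 || x5 || !x2) — !x1 is true.
  5. (!x2) — !x2 is true.
  6. (!x2 || !x4 || x1) — !x2 is true.
  7. (!x1 || !x4 || !x5) — !x5 is true.
  8. (!x4 || !x3 || !x1) — !x1 is true.
  9. (!x5 || !x1 || !x2) — !x5 is true.
  10. (x4) — x4 is true.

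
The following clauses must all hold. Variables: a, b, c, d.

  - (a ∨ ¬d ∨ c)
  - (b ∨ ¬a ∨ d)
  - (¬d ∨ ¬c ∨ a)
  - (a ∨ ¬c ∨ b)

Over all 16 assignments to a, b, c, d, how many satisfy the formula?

Split on a, then c.
  a=1, c=1: remaining (b,d) ∈ {(0,1); (1,0); (1,1)} — 3.
  a=1, c=0: remaining (b,d) ∈ {(0,1); (1,0); (1,1)} — 3.
  a=0, c=1: remaining (b,d) ∈ {(1,0)} — 1.
  a=0, c=0: remaining (b,d) ∈ {(0,0); (1,0)} — 2.
Total: 3 + 3 + 1 + 2 = 9.

9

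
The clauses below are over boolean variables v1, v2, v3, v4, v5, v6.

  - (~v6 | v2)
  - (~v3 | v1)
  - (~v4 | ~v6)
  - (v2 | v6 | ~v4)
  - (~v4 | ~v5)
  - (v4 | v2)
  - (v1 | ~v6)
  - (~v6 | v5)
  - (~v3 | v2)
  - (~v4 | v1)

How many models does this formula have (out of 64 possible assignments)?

Split on v4, then v6.
  v4=T, v6=T: a clause becomes empty — 0.
  v4=T, v6=F: remaining (v1,v2,v3,v5) ∈ {(T,T,F,F); (T,T,T,F)} — 2.
  v4=F, v6=T: remaining (v1,v2,v3,v5) ∈ {(T,T,F,T); (T,T,T,T)} — 2.
  v4=F, v6=F: v5 free; 3 ways for (v1,v2,v3) × 2^1 = 6.
Total: 0 + 2 + 2 + 6 = 10.

10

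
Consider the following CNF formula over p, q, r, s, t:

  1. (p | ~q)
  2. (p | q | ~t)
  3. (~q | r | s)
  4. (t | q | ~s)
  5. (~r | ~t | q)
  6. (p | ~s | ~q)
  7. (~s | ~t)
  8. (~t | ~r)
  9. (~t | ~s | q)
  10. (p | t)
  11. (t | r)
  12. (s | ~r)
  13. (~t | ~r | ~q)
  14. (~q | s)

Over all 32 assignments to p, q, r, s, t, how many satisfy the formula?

Satisfying assignments:
  p=T q=F r=F s=F t=T
  p=T q=T r=T s=T t=F
Count: 2.

2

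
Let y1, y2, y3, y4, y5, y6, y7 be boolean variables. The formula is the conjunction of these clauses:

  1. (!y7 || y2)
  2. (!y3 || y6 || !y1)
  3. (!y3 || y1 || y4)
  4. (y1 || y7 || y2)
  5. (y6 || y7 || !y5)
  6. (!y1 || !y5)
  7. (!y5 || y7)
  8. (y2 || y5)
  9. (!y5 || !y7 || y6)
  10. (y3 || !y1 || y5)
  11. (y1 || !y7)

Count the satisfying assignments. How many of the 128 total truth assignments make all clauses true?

10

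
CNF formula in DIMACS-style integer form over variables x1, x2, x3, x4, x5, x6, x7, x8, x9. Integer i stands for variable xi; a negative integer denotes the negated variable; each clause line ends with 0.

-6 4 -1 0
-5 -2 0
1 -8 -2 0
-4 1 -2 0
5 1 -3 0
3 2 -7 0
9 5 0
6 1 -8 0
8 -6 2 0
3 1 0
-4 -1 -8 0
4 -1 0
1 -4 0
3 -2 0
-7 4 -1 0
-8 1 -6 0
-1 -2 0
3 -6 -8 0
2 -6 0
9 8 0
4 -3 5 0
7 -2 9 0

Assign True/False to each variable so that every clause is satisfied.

x1=1, x2=0, x3=1, x4=1, x5=0, x6=0, x7=1, x8=0, x9=1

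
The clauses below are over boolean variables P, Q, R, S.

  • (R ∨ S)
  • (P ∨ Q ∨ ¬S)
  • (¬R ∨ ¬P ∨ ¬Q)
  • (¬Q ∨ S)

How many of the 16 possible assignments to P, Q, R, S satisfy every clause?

Satisfying assignments:
  P=0 Q=0 R=1 S=0
  P=0 Q=1 R=0 S=1
  P=0 Q=1 R=1 S=1
  P=1 Q=0 R=0 S=1
  P=1 Q=0 R=1 S=0
  P=1 Q=0 R=1 S=1
  P=1 Q=1 R=0 S=1
Count: 7.

7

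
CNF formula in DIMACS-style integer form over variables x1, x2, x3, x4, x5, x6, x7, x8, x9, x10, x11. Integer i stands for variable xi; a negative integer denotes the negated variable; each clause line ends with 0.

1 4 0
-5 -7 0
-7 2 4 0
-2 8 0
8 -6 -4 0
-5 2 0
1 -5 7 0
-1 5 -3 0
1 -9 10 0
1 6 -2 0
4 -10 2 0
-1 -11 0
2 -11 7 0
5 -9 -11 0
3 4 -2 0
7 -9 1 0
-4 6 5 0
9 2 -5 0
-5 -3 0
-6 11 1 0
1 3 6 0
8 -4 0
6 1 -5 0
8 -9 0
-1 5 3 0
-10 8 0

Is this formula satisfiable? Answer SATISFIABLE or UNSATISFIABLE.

SATISFIABLE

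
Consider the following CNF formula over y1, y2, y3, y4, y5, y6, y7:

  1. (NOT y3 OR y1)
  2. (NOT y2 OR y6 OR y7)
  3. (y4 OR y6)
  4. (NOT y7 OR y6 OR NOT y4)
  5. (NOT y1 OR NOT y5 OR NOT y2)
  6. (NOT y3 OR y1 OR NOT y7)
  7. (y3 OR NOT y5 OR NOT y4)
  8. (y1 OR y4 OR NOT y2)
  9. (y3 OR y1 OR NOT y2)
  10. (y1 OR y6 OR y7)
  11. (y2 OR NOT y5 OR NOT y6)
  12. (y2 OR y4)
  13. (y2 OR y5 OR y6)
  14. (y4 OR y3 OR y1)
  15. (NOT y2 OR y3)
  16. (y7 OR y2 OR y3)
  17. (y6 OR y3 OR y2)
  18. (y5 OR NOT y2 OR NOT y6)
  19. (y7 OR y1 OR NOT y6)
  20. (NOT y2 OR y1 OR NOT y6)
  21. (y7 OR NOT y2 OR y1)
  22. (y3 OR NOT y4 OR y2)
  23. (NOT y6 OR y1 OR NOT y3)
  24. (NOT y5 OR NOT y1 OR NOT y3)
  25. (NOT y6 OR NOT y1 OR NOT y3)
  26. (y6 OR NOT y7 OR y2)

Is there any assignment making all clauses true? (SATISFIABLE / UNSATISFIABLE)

UNSATISFIABLE

y2 = True:
  propagation gives y3=True, y1=True, y5=False, y6=False; an empty clause results — contradiction.
y2 = False:
  propagation gives y4=True, y3=True, y1=True, y5=False; an empty clause results — contradiction.
Every branch closes, so no satisfying assignment exists.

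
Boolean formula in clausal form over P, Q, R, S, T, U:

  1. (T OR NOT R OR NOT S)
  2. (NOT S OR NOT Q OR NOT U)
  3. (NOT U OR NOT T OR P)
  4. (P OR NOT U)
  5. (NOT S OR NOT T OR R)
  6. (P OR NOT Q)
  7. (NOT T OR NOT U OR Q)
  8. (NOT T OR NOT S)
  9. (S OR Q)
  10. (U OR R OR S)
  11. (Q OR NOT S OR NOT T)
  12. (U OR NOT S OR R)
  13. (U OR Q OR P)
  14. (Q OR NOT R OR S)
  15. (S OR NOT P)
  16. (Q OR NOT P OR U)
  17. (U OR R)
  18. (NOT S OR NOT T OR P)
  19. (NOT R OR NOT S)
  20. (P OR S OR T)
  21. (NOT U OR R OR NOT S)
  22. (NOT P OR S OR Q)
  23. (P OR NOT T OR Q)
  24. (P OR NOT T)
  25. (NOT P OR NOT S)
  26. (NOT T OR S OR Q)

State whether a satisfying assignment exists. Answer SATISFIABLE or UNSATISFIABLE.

UNSATISFIABLE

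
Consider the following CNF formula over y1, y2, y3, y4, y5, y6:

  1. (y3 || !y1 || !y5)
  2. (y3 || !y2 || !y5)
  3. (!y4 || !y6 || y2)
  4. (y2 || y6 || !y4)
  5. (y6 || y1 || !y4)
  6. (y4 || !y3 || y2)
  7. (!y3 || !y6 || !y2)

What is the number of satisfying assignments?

Split on y2, then y3.
  y2=T, y3=T: y5 free; 3 ways for (y1,y4,y6) × 2^1 = 6.
  y2=T, y3=F: 7 of the 16 assignments to (y1,y4,y5,y6) work.
  y2=F, y3=T: a clause becomes empty — 0.
  y2=F, y3=F: y6 free; 3 ways for (y1,y4,y5) × 2^1 = 6.
Total: 6 + 7 + 0 + 6 = 19.

19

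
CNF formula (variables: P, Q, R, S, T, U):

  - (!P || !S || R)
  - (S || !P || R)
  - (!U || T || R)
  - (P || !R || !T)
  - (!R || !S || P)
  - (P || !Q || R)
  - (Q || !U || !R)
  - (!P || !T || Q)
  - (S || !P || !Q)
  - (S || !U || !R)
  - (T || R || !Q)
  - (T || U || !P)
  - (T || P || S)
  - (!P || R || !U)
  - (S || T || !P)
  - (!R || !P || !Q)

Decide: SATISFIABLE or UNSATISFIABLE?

SATISFIABLE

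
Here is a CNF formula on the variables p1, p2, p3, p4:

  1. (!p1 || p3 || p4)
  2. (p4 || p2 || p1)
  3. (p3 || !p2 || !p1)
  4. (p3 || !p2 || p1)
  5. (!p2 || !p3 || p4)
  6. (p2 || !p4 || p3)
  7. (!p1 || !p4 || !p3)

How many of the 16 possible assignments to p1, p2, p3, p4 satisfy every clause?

The models are:
  p1=F p2=F p3=T p4=T
  p1=F p2=T p3=T p4=T
  p1=T p2=F p3=T p4=F
That's 3 in total.

3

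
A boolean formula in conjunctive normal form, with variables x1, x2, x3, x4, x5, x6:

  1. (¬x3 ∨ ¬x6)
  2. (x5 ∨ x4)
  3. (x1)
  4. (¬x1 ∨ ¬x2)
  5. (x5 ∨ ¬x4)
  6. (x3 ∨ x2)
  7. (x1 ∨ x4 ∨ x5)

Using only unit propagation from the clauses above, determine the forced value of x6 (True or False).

False

Unit clause (x1) sets x1 = True.
From (¬x2 ∨ ¬x1) and x1 = True: x2 = False.
In (x3 ∨ x2), x2 is now false; x3 must hold, so x3 = True.
In (¬x3 ∨ ¬x6), ¬x3 is now false; ¬x6 must hold, so x6 = False.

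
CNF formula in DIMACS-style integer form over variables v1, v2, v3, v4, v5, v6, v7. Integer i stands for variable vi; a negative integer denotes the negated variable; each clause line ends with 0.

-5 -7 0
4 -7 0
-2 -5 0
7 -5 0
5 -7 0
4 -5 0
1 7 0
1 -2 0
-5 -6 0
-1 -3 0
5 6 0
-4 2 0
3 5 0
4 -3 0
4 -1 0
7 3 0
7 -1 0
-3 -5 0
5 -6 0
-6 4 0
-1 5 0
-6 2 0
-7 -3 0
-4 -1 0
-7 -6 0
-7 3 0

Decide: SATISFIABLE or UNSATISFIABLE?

UNSATISFIABLE

v5 = True:
  propagation gives v7=False; an empty clause results — contradiction.
v5 = False:
  propagation gives v7=False, v1=True; an empty clause results — contradiction.
Every branch closes, so no satisfying assignment exists.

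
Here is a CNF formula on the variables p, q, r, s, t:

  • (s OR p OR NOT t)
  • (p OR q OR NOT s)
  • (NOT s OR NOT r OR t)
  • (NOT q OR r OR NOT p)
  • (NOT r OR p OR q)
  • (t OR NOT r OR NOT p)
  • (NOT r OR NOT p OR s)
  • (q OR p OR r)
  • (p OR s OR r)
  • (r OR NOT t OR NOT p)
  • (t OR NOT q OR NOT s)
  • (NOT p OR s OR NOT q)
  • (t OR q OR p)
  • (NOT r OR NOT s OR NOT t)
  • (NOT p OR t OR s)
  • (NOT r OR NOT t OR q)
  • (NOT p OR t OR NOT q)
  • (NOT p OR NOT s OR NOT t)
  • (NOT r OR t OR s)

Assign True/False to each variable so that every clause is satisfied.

p = F, q = T, r = F, s = T, t = T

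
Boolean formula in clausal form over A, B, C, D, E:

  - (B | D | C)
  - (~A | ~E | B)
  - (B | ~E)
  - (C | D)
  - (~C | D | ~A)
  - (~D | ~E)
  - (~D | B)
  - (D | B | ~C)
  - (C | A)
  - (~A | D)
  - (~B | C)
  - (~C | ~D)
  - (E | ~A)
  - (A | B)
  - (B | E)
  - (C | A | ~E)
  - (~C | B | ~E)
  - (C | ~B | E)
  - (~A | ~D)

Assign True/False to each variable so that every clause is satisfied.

A=False, B=True, C=True, D=False, E=False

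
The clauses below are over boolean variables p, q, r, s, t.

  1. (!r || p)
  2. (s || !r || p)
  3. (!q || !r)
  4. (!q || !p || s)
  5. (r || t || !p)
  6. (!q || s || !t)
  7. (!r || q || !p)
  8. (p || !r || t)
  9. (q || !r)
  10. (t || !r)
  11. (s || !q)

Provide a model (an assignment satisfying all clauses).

Try p = False.
  then r is forced to False.
Set q = False and propagate.
s, t are now unconstrained; take s = False, t = True.

p=F, q=F, r=F, s=F, t=T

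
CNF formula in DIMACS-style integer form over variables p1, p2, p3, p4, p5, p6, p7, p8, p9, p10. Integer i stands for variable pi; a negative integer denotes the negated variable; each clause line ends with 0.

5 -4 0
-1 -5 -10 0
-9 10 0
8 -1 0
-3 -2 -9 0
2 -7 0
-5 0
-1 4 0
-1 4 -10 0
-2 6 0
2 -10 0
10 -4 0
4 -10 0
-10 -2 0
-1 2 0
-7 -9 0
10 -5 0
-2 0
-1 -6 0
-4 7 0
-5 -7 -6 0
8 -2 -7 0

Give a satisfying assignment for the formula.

p1=0, p2=0, p3=0, p4=0, p5=0, p6=0, p7=0, p8=1, p9=0, p10=0

Check each clause:
  1. (~p4 | p5) — ~p4 is true.
  2. (~p1 | ~p10 | ~p5) — ~p5 is true.
  3. (~p9 | p10) — ~p9 is true.
  4. (p8 | ~p1) — p8 is true.
  5. (~p2 | ~p3 | ~p9) — ~p3 is true.
  6. (~p7 | p2) — ~p7 is true.
  7. (~p5) — ~p5 is true.
  8. (~p1 | p4) — ~p1 is true.
  9. (~p1 | p4 | ~p10) — ~p1 is true.
  10. (p6 | ~p2) — ~p2 is true.
  11. (p2 | ~p10) — ~p10 is true.
  12. (~p4 | p10) — ~p4 is true.
  13. (p4 | ~p10) — ~p10 is true.
  14. (~p10 | ~p2) — ~p10 is true.
  15. (~p1 | p2) — ~p1 is true.
  16. (~p7 | ~p9) — ~p7 is true.
  17. (p10 | ~p5) — ~p5 is true.
  18. (~p2) — ~p2 is true.
  19. (~p6 | ~p1) — ~p6 is true.
  20. (~p4 | p7) — ~p4 is true.
  21. (~p5 | ~p6 | ~p7) — ~p7 is true.
  22. (~p7 | p8 | ~p2) — p8 is true.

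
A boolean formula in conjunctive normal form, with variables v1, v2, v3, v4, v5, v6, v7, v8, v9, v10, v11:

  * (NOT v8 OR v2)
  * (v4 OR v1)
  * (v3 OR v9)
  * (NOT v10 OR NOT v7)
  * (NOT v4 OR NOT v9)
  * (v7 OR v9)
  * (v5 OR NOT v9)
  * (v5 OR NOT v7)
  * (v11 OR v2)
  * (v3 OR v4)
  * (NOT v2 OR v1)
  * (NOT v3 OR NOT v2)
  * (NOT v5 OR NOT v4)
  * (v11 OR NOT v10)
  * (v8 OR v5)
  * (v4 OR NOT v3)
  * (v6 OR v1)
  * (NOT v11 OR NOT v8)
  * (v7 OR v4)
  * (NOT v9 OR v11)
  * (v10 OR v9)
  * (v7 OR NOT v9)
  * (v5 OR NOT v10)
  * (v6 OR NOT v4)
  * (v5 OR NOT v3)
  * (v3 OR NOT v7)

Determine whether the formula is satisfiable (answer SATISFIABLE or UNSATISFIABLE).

v4 = True:
  propagation gives v9=False, v3=True, v7=True, v10=False; an empty clause results — contradiction.
v4 = False:
  propagation gives v1=True, v3=True; an empty clause results — contradiction.
Every branch closes, so no satisfying assignment exists.

UNSATISFIABLE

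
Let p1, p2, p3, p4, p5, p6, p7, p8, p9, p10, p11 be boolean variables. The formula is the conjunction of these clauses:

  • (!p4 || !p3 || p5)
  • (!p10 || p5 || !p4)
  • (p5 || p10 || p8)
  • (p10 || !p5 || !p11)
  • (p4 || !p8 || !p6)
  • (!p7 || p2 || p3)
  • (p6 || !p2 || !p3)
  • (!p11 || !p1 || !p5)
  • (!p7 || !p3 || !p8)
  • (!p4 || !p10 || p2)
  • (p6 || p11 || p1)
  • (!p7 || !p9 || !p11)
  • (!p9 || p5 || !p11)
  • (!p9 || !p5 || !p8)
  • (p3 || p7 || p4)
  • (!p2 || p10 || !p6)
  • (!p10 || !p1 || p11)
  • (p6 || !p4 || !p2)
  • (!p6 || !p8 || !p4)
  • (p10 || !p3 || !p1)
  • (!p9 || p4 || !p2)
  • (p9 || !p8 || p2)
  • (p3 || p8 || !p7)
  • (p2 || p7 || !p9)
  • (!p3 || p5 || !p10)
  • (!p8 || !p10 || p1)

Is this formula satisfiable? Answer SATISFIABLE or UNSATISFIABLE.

Try p1 = False.
Try p2 = True.
The remaining clauses are satisfied by p3 = True, p4 = True, p5 = True, p6 = True, p7 = False, p8 = False, p9 = False, p10 = True, p11 = False.
Every clause has at least one true literal under this assignment.
So p1 = 0, p2 = 1, p3 = 1, p4 = 1, p5 = 1, p6 = 1, p7 = 0, p8 = 0, p9 = 0, p10 = 1, p11 = 0 is a satisfying assignment.

SATISFIABLE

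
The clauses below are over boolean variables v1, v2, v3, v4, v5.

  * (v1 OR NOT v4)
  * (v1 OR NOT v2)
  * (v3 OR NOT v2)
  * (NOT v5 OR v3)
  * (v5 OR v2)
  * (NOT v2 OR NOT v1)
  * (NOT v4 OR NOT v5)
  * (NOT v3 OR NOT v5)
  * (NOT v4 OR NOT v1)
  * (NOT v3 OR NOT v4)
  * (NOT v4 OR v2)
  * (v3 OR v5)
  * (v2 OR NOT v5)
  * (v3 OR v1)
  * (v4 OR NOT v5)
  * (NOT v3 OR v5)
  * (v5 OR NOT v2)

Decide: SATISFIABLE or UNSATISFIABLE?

UNSATISFIABLE

v5 = True:
  propagation gives v3=True; an empty clause results — contradiction.
v5 = False:
  propagation gives v2=True; an empty clause results — contradiction.
Every branch closes, so no satisfying assignment exists.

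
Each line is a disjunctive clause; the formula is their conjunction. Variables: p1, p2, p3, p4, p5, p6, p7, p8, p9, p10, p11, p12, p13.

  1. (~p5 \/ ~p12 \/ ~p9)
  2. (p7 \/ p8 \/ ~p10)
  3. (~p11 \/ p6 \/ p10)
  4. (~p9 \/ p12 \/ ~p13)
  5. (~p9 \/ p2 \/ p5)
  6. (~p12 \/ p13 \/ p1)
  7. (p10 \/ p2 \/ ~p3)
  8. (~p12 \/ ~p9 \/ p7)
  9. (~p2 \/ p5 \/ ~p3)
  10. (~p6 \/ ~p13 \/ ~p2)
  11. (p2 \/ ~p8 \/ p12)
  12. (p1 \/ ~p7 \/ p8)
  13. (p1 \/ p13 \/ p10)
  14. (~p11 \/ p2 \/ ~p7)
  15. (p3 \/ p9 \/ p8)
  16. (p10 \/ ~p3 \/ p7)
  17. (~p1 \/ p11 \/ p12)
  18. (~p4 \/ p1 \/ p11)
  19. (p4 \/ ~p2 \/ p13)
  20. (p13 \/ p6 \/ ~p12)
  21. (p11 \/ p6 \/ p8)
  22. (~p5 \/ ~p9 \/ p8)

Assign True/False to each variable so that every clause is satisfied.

p1=T, p2=T, p3=F, p4=F, p5=F, p6=F, p7=T, p8=T, p9=T, p10=F, p11=F, p12=T, p13=T

Check each clause:
  1. (~p5 \/ ~p12 \/ ~p9) — ~p5 is true.
  2. (~p10 \/ p7 \/ p8) — p8 is true.
  3. (p6 \/ p10 \/ ~p11) — ~p11 is true.
  4. (p12 \/ ~p13 \/ ~p9) — p12 is true.
  5. (p2 \/ p5 \/ ~p9) — p2 is true.
  6. (~p12 \/ p1 \/ p13) — p1 is true.
  7. (p2 \/ p10 \/ ~p3) — p2 is true.
  8. (p7 \/ ~p12 \/ ~p9) — p7 is true.
  9. (~p3 \/ p5 \/ ~p2) — ~p3 is true.
  10. (~p2 \/ ~p13 \/ ~p6) — ~p6 is true.
  11. (p12 \/ p2 \/ ~p8) — p2 is true.
  12. (~p7 \/ p8 \/ p1) — p8 is true.
  13. (p10 \/ p1 \/ p13) — p1 is true.
  14. (~p11 \/ ~p7 \/ p2) — p2 is true.
  15. (p9 \/ p8 \/ p3) — p8 is true.
  16. (p10 \/ p7 \/ ~p3) — ~p3 is true.
  17. (p11 \/ p12 \/ ~p1) — p12 is true.
  18. (p1 \/ ~p4 \/ p11) — p1 is true.
  19. (~p2 \/ p13 \/ p4) — p13 is true.
  20. (~p12 \/ p6 \/ p13) — p13 is true.
  21. (p6 \/ p11 \/ p8) — p8 is true.
  22. (p8 \/ ~p5 \/ ~p9) — p8 is true.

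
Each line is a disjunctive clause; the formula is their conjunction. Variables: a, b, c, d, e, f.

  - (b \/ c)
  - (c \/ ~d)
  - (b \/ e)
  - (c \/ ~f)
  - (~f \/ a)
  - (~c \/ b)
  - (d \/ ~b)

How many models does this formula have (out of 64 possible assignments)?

6

The models are:
  a=F b=T c=T d=T e=F f=F
  a=F b=T c=T d=T e=T f=F
  a=T b=T c=T d=T e=F f=F
  a=T b=T c=T d=T e=F f=T
  a=T b=T c=T d=T e=T f=F
  a=T b=T c=T d=T e=T f=T
Count: 6.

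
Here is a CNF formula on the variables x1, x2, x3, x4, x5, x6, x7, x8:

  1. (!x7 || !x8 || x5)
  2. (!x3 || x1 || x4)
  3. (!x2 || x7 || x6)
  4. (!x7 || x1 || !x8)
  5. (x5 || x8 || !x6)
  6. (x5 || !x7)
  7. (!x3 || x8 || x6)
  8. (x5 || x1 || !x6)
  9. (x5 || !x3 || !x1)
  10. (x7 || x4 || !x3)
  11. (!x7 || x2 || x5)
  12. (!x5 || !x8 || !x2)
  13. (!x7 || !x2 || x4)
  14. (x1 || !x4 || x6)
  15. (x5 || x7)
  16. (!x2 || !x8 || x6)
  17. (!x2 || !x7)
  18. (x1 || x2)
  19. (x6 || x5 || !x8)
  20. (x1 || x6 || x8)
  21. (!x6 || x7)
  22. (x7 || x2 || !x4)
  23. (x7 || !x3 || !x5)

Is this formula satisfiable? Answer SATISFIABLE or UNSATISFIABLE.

Set x1 = True and propagate.
For the remaining variables, x2 = False, x3 = True, x4 = True, x5 = True, x6 = False, x7 = True, x8 = True works.
So x1 = T, x2 = F, x3 = T, x4 = T, x5 = T, x6 = F, x7 = T, x8 = T is a satisfying assignment.

SATISFIABLE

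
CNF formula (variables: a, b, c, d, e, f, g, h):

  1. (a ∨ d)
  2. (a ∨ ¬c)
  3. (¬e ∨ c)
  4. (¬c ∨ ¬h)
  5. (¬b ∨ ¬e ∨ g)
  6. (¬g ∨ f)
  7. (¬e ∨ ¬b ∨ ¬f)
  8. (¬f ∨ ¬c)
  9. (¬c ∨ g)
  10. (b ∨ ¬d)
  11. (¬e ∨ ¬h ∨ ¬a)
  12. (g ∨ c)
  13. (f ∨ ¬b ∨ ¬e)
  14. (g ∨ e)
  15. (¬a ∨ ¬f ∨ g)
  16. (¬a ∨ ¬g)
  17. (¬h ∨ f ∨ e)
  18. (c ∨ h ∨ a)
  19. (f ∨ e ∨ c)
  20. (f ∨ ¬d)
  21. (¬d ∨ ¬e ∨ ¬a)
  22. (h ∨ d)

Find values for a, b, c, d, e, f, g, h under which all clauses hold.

a=False, b=True, c=False, d=True, e=False, f=True, g=True, h=True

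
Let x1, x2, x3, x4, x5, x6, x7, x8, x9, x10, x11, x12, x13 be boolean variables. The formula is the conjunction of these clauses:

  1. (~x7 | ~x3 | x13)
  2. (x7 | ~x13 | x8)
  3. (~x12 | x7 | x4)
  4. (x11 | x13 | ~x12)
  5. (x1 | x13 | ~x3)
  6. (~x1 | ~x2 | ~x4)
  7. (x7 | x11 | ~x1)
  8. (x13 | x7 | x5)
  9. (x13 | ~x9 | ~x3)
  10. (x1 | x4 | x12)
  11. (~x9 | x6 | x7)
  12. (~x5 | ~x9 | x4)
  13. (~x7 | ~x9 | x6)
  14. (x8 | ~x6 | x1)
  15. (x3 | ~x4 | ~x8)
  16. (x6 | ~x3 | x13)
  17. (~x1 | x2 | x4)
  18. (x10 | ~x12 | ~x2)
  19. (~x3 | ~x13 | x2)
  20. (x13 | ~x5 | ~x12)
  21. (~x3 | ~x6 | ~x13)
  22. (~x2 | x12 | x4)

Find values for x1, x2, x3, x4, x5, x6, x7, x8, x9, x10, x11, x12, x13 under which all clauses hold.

x1=False, x2=False, x3=False, x4=True, x5=True, x6=False, x7=True, x8=False, x9=False, x10=False, x11=True, x12=True, x13=True

Check each clause:
  1. (x13 | ~x3 | ~x7) — x13 is true.
  2. (x8 | x7 | ~x13) — x7 is true.
  3. (~x12 | x7 | x4) — x4 is true.
  4. (~x12 | x11 | x13) — x11 is true.
  5. (x13 | ~x3 | x1) — x13 is true.
  6. (~x1 | ~x4 | ~x2) — ~x2 is true.
  7. (~x1 | x7 | x11) — x11 is true.
  8. (x13 | x5 | x7) — x5 is true.
  9. (~x9 | ~x3 | x13) — ~x3 is true.
  10. (x4 | x12 | x1) — x4 is true.
  11. (x7 | ~x9 | x6) — x7 is true.
  12. (~x5 | x4 | ~x9) — x4 is true.
  13. (~x7 | x6 | ~x9) — ~x9 is true.
  14. (x1 | ~x6 | x8) — ~x6 is true.
  15. (~x8 | ~x4 | x3) — ~x8 is true.
  16. (~x3 | x13 | x6) — ~x3 is true.
  17. (x4 | ~x1 | x2) — x4 is true.
  18. (~x12 | x10 | ~x2) — ~x2 is true.
  19. (~x3 | ~x13 | x2) — ~x3 is true.
  20. (x13 | ~x12 | ~x5) — x13 is true.
  21. (~x6 | ~x3 | ~x13) — ~x6 is true.
  22. (x12 | x4 | ~x2) — x12 is true.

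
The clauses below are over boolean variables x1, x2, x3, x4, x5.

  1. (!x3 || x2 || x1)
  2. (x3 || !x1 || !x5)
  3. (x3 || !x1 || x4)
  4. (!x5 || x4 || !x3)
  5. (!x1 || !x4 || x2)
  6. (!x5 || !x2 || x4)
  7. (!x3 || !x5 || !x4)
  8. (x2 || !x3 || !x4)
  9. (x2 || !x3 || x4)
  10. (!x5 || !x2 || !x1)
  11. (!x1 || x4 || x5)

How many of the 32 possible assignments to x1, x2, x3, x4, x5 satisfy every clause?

11

Split on x4, then x3.
  x4=1, x3=1: remaining (x1,x2,x5) ∈ {(0,1,0); (1,1,0)} — 2.
  x4=1, x3=0: 5 of the 8 assignments to (x1,x2,x5) work.
  x4=0, x3=1: remaining (x1,x2,x5) ∈ {(0,1,0)} — 1.
  x4=0, x3=0: remaining (x1,x2,x5) ∈ {(0,0,0); (0,0,1); (0,1,0)} — 3.
Total: 2 + 5 + 1 + 3 = 11.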